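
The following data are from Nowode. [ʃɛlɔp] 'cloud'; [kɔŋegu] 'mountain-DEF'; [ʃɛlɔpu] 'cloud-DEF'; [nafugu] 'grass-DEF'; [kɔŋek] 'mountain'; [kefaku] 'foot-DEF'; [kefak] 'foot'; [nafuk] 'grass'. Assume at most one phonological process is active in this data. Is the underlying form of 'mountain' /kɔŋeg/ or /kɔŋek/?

The stem for 'mountain' ends in [k] in [kɔŋek] but [g] in [kɔŋegu].
Compare 'foot', with invariant [k] in [kefak] and [kefaku]: an analysis with underlying /k/ and a rule producing [g] before the DEF suffix would wrongly predict alternation here too.
The alternation reflects word-final obstruent devoicing: voiced obstruents become voiceless word-finally. /g/ is underlying.

/kɔŋeg/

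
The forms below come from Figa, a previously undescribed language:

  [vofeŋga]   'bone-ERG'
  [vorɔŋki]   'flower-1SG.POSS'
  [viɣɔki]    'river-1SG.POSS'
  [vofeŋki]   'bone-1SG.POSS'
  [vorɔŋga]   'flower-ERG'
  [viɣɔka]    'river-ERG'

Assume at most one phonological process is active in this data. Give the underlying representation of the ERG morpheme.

The ERG suffix surfaces as [-ga] and [-ka], depending on the final segment of the stem.
The 1SG.POSS suffix, which begins with [k], is invariant after every stem; so [k] is not altered by any rule here.
The ERG suffix is therefore /-ga/ underlyingly, with post-vocalic devoicing: voiced stops become voiceless after a vowel.

/-ga/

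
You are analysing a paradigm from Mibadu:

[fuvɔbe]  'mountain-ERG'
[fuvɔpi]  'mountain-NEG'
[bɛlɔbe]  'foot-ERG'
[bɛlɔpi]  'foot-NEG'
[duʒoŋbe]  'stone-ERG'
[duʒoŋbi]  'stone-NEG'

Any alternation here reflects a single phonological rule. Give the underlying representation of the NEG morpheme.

The NEG suffix surfaces as [-bi] and [-pi], depending on the final segment of the stem.
The ERG suffix, which begins with [b], is invariant after every stem; so [b] is not altered by any rule here.
So the underlying form is /-pi/, and voiceless stops become voiced after a nasal.

/-pi/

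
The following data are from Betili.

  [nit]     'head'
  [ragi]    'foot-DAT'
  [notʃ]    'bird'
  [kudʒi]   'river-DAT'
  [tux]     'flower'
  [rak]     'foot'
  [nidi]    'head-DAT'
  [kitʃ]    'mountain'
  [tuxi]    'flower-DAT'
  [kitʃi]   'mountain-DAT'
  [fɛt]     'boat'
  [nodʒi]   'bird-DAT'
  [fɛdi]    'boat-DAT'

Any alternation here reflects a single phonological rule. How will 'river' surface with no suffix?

The stem for 'bird' ends in [tʃ] in [notʃ] but [dʒ] in [nodʒi].
Compare 'mountain', with invariant [tʃ] in [kitʃ] and [kitʃi]: an analysis with underlying /tʃ/ and a rule producing [dʒ] before the DAT suffix would wrongly predict alternation here too.
The underlying segment must be /dʒ/; voiced obstruents become voiceless word-finally, yielding [tʃ] there.
The one attested form of 'river', [kudʒi], shows underlying /kudʒ/. Applying the same rule word-finally gives [kutʃ].

[kutʃ]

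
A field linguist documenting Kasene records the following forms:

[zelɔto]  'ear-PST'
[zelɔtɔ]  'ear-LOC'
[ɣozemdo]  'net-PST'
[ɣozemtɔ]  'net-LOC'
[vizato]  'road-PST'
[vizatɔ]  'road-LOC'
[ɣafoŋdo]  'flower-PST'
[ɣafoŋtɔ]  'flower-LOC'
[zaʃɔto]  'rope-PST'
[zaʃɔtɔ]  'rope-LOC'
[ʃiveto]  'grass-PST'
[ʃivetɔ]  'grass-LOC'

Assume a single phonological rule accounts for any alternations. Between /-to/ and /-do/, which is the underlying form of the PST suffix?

The PST morpheme has two allomorphs, [-do] and [-to].
By contrast the LOC suffix keeps its initial [t] throughout — that segment must be underlying.
So the underlying form is /-do/, and voiced stops become voiceless after a vowel.

/-do/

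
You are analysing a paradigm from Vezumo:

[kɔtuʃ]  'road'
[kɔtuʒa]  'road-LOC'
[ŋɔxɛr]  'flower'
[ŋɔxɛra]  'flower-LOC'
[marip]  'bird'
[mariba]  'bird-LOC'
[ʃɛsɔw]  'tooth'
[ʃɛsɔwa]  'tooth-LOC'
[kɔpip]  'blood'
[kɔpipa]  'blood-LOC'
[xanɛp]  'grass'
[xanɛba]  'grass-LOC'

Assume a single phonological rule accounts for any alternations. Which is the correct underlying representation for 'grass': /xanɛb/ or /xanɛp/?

/xanɛb/

'grass' shows [p] ~ [b] at the end of the stem ([xanɛp] vs [xanɛba]).
The stem 'blood' ([kɔpip], [kɔpipa]) shows [p] unchanged in both environments, so [p] cannot be basic with [b] derived before the LOC suffix.
Therefore /b/ is basic and [p] is derived by word-final obstruent devoicing (voiced obstruents become voiceless word-finally).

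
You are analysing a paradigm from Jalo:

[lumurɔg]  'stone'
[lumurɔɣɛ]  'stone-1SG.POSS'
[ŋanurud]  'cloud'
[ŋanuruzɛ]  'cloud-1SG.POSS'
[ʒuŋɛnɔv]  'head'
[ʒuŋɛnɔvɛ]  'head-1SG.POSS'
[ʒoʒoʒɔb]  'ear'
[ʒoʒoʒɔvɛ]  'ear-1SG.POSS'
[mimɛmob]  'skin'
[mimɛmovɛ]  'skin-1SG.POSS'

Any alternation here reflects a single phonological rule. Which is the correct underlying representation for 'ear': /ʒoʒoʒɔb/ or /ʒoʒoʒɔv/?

'ear' shows [b] ~ [v] at the end of the stem ([ʒoʒoʒɔb] vs [ʒoʒoʒɔvɛ]).
But 'head' keeps [v] in both environments ([ʒuŋɛnɔv], [ʒuŋɛnɔvɛ]), so there is no rule changing /v/ to [b] in isolation.
So /b/ is underlying, and a rule of intervocalic spirantization — voiced stops become fricatives between vowels — gives [v].

/ʒoʒoʒɔb/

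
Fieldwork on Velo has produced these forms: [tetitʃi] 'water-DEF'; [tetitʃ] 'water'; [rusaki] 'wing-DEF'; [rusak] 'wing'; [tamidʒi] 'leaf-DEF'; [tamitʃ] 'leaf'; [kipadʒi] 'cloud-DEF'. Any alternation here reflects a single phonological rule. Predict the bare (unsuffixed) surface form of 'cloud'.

In [tamidʒi] and [tamitʃ] the final segment of 'leaf' alternates: [dʒ] ~ [tʃ].
But 'water' keeps [tʃ] in both environments ([tetitʃi], [tetitʃ]), so there is no rule changing /tʃ/ to [dʒ] before the DEF suffix.
So /dʒ/ is underlying, and a rule of word-final obstruent devoicing — voiced obstruents become voiceless word-finally — gives [tʃ].
The one attested form of 'cloud', [kipadʒi], shows underlying /kipadʒ/. Applying the same rule word-finally gives [kipatʃ].

[kipatʃ]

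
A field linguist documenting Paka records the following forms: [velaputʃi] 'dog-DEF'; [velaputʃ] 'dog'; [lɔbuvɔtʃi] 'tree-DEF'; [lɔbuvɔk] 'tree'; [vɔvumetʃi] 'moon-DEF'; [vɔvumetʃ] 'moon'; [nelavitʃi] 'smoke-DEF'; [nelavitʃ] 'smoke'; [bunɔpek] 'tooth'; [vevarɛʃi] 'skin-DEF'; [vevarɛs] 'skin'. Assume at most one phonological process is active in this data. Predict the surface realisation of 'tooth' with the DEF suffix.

[bunɔpetʃi]

The stem for 'tree' ends in [tʃ] in [lɔbuvɔtʃi] but [k] in [lɔbuvɔk].
The stem 'smoke' ([nelavitʃi], [nelavitʃ]) shows [tʃ] unchanged in both environments, so [tʃ] cannot be basic with [k] derived in isolation.
So /k/ is underlying, and a rule of palatalization before a front vowel — /k/ and /s/ become palato-alveolar [tʃ] and [ʃ] before a front vowel — gives [tʃ].
The one attested form of 'tooth', [bunɔpek], shows underlying /bunɔpek/. Applying the same rule before a front vowel gives [bunɔpetʃi].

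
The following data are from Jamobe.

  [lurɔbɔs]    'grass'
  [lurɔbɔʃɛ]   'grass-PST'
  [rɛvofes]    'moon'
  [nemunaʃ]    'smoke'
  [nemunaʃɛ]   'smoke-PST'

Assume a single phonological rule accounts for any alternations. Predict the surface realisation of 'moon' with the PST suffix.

[rɛvofeʃɛ]

The root 'grass' surfaces as [lurɔbɔs] and [lurɔbɔʃɛ], with a stem-final [s] ~ [ʃ] alternation.
If /ʃ/ were underlying and a rule turned it into [s] in isolation, 'smoke' would also alternate; but it has [ʃ] in both [nemunaʃ] and [nemunaʃɛ].
So /s/ is underlying, and a rule of palatalization before a front vowel — /s/ becomes palato-alveolar [ʃ] before a front vowel — gives [ʃ].
From [rɛvofes] the stem 'moon' is /rɛvofes/; before a front vowel this yields [rɛvofeʃɛ].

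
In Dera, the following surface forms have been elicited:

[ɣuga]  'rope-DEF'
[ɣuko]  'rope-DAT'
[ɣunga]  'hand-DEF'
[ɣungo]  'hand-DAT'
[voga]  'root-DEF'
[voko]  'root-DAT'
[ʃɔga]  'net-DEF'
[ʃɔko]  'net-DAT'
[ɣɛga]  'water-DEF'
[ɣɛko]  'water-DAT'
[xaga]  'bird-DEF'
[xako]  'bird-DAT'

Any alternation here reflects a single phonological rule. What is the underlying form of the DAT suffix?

/-ko/

The DAT morpheme has two allomorphs, [-go] and [-ko].
The DEF suffix, which begins with [g], is invariant after every stem; so [g] is not altered by any rule here.
So the underlying form is /-ko/, and voiceless stops become voiced after a nasal.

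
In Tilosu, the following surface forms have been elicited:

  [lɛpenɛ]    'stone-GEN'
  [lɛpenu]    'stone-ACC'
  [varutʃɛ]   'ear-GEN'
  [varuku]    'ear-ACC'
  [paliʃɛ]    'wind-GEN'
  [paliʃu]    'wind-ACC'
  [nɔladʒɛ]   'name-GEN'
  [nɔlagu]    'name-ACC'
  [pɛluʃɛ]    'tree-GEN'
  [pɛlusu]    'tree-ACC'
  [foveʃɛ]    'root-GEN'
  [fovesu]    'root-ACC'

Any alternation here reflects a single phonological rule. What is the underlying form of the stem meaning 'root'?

/foves/

'root' shows [ʃ] ~ [s] at the end of the stem ([foveʃɛ] vs [fovesu]).
Compare 'wind', with invariant [ʃ] in [paliʃɛ] and [paliʃu]: an analysis with underlying /ʃ/ and a rule producing [s] before the ACC suffix would wrongly predict alternation here too.
Therefore /s/ is basic and [ʃ] is derived by palatalization before a front vowel (/k/, /g/ and /s/ become palato-alveolar [tʃ], [dʒ] and [ʃ] before a front vowel).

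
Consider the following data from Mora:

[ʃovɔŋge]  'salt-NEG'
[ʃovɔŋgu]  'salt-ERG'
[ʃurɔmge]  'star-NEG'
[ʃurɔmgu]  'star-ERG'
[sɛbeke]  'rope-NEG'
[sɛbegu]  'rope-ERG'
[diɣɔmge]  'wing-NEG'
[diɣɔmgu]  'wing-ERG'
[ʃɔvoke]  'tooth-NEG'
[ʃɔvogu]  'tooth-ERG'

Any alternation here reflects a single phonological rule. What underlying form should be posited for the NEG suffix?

/-ke/

The NEG suffix surfaces as [-ge] and [-ke], depending on the final segment of the stem.
The ERG suffix, which begins with [g], is invariant after every stem; so [g] is not altered by any rule here.
The NEG suffix is therefore /-ke/ underlyingly, with post-nasal voicing: voiceless stops become voiced after a nasal.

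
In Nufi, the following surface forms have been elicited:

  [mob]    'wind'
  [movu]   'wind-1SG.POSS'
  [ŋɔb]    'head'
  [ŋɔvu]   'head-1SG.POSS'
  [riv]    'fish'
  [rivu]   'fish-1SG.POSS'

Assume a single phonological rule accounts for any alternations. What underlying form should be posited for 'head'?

The root 'head' surfaces as [ŋɔb] and [ŋɔvu], with a stem-final [b] ~ [v] alternation.
Compare 'fish', with invariant [v] in [riv] and [rivu]: an analysis with underlying /v/ and a rule producing [b] in isolation would wrongly predict alternation here too.
So /b/ is underlying, and a rule of intervocalic spirantization — voiced stops become fricatives between vowels — gives [v].
The underlying form of 'head' is therefore /ŋɔb/.

/ŋɔb/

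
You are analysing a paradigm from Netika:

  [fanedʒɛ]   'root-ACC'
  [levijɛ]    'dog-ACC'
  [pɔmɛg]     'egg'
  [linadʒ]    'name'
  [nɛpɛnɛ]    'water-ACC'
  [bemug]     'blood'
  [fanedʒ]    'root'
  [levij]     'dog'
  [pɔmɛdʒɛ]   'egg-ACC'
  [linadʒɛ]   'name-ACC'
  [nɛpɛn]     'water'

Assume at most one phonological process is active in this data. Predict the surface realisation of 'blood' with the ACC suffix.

In [pɔmɛdʒɛ] and [pɔmɛg] the final segment of 'egg' alternates: [dʒ] ~ [g].
Compare 'root', with invariant [dʒ] in [fanedʒɛ] and [fanedʒ]: an analysis with underlying /dʒ/ and a rule producing [g] in isolation would wrongly predict alternation here too.
The alternation reflects palatalization before a front vowel: /g/ becomes palato-alveolar [dʒ] before a front vowel. /g/ is underlying.
The one attested form of 'blood', [bemug], shows underlying /bemug/. Applying the same rule before a front vowel gives [bemudʒɛ].

[bemudʒɛ]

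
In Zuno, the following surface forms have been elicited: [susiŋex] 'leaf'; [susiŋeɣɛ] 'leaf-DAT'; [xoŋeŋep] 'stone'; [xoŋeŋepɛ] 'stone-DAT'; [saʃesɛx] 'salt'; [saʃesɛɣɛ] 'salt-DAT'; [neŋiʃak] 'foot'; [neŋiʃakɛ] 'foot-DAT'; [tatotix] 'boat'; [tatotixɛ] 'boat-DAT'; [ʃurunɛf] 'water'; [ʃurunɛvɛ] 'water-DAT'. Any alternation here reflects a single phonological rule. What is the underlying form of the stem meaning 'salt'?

/saʃesɛɣ/

The stem for 'salt' ends in [x] in [saʃesɛx] but [ɣ] in [saʃesɛɣɛ].
Compare 'boat', with invariant [x] in [tatotix] and [tatotixɛ]: an analysis with underlying /x/ and a rule producing [ɣ] before the DAT suffix would wrongly predict alternation here too.
So /ɣ/ is underlying, and a rule of word-final obstruent devoicing — voiced obstruents become voiceless word-finally — gives [x].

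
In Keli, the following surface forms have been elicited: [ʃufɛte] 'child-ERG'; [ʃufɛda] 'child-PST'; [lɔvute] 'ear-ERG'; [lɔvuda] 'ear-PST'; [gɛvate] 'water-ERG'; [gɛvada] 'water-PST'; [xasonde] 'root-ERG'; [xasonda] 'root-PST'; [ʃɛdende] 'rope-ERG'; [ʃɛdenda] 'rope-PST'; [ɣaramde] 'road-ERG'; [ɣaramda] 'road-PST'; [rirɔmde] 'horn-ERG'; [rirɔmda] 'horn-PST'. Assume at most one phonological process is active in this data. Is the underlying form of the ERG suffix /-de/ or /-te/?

The ERG morpheme has two allomorphs, [-de] and [-te].
The PST suffix, which begins with [d], is invariant after every stem; so [d] is not altered by any rule here.
The ERG suffix is therefore /-te/ underlyingly, with post-nasal voicing: voiceless stops become voiced after a nasal.

/-te/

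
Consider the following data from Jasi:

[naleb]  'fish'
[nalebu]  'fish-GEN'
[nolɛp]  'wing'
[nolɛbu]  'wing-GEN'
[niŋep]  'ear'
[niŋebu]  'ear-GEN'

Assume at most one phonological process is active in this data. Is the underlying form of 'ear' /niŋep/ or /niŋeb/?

/niŋep/

In [niŋep] and [niŋebu] the final segment of 'ear' alternates: [p] ~ [b].
Compare 'fish', with invariant [b] in [naleb] and [nalebu]: an analysis with underlying /b/ and a rule producing [p] in isolation would wrongly predict alternation here too.
Therefore /p/ is basic and [b] is derived by intervocalic voicing (voiceless stops become voiced between vowels).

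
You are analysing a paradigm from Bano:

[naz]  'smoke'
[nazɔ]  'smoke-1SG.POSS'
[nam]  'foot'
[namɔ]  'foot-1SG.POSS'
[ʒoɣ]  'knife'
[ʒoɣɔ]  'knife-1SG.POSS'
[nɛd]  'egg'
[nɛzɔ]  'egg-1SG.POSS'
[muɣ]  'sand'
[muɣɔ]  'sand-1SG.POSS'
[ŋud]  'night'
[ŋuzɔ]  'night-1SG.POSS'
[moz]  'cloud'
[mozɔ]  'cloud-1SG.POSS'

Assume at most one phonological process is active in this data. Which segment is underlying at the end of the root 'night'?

In [ŋud] and [ŋuzɔ] the final segment of 'night' alternates: [d] ~ [z].
If /z/ were underlying and a rule turned it into [d] in isolation, 'cloud' would also alternate; but it has [z] in both [moz] and [mozɔ].
Therefore /d/ is basic and [z] is derived by intervocalic spirantization (voiced stops become fricatives between vowels).

/d/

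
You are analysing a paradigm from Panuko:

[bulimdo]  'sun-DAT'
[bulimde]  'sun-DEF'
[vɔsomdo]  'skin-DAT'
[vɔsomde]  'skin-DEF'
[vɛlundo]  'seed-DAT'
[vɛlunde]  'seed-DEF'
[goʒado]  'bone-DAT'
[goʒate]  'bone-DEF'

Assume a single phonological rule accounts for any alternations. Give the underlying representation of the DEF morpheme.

/-te/

The DEF suffix surfaces as [-de] and [-te], depending on the final segment of the stem.
The DAT suffix, which begins with [d], is invariant after every stem; so [d] is not altered by any rule here.
So the underlying form is /-te/, and voiceless stops become voiced after a nasal.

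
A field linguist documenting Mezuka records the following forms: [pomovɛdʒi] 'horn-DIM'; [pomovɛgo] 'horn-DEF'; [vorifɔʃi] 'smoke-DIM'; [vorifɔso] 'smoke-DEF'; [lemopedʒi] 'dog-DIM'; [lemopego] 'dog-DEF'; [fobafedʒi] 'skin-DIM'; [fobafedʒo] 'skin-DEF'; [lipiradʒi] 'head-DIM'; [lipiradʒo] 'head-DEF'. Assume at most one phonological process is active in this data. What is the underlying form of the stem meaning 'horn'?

/pomovɛg/

'horn' shows [dʒ] ~ [g] at the end of the stem ([pomovɛdʒi] vs [pomovɛgo]).
The stem 'head' ([lipiradʒi], [lipiradʒo]) shows [dʒ] unchanged in both environments, so [dʒ] cannot be basic with [g] derived before the DEF suffix.
The alternation reflects palatalization before a front vowel: /g/ and /s/ become palato-alveolar [dʒ] and [ʃ] before a front vowel. /g/ is underlying.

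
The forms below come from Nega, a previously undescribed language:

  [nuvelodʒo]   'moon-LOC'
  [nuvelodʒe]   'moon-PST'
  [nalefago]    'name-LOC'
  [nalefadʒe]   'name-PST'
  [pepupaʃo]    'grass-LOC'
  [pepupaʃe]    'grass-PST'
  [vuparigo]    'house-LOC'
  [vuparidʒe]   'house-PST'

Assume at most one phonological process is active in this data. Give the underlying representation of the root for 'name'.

/nalefag/

'name' shows [g] ~ [dʒ] at the end of the stem ([nalefago] vs [nalefadʒe]).
The stem 'moon' ([nuvelodʒo], [nuvelodʒe]) shows [dʒ] unchanged in both environments, so [dʒ] cannot be basic with [g] derived before the LOC suffix.
Therefore /g/ is basic and [dʒ] is derived by palatalization before a front vowel (/g/ becomes palato-alveolar [dʒ] before a front vowel).
So 'name' = /nalefag/.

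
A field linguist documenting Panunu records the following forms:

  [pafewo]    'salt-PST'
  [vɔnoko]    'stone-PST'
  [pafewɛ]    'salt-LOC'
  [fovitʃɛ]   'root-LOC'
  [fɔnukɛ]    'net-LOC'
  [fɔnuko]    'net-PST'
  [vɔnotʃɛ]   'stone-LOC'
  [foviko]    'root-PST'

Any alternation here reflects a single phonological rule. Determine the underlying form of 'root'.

The root 'root' surfaces as [foviko] and [fovitʃɛ], with a stem-final [k] ~ [tʃ] alternation.
If /k/ were underlying and a rule turned it into [tʃ] before the LOC suffix, 'net' would also alternate; but it has [k] in both [fɔnuko] and [fɔnukɛ].
The underlying segment must be /tʃ/; palato-alveolar /tʃ/ becomes [k] when no front vowel follows, yielding [k] there.
The underlying form of 'root' is therefore /fovitʃ/.

/fovitʃ/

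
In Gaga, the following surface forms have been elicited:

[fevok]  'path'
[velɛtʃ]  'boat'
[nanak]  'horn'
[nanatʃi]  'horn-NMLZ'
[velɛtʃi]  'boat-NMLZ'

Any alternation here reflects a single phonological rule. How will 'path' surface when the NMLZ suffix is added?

[fevotʃi]

In [nanatʃi] and [nanak] the final segment of 'horn' alternates: [tʃ] ~ [k].
Compare 'boat', with invariant [tʃ] in [velɛtʃi] and [velɛtʃ]: an analysis with underlying /tʃ/ and a rule producing [k] in isolation would wrongly predict alternation here too.
The alternation reflects palatalization before a front vowel: /k/ becomes palato-alveolar [tʃ] before a front vowel. /k/ is underlying.
From [fevok] the stem 'path' is /fevok/; before a front vowel this yields [fevotʃi].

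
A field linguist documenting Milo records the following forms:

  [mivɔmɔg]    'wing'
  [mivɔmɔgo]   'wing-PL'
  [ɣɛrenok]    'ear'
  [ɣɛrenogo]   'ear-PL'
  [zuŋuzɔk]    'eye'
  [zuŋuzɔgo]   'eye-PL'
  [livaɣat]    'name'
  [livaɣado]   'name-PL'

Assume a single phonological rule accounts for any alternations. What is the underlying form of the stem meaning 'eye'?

The stem for 'eye' ends in [k] in [zuŋuzɔk] but [g] in [zuŋuzɔgo].
But 'wing' keeps [g] in both environments ([mivɔmɔg], [mivɔmɔgo]), so there is no rule changing /g/ to [k] in isolation.
Therefore /k/ is basic and [g] is derived by intervocalic voicing (voiceless stops become voiced between vowels).

/zuŋuzɔk/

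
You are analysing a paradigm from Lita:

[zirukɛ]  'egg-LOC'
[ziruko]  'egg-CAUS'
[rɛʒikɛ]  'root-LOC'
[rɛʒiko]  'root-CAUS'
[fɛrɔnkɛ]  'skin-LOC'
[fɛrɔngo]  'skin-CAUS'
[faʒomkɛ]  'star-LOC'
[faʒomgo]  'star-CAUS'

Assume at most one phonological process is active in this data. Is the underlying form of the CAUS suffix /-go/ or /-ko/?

The CAUS suffix surfaces as [-go] and [-ko], depending on the final segment of the stem.
The LOC suffix, which begins with [k], is invariant after every stem; so [k] is not altered by any rule here.
So the underlying form is /-go/, and voiced stops become voiceless after a vowel.

/-go/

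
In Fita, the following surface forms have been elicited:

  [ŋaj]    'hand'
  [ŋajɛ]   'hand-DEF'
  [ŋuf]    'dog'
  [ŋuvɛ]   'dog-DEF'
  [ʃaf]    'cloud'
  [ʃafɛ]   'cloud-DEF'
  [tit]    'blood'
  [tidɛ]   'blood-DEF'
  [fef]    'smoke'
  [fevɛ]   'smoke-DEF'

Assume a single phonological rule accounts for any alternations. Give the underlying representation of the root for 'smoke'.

/fev/

The stem for 'smoke' ends in [f] in [fef] but [v] in [fevɛ].
But 'cloud' keeps [f] in both environments ([ʃaf], [ʃafɛ]), so there is no rule changing /f/ to [v] before the DEF suffix.
The underlying segment must be /v/; voiced obstruents become voiceless word-finally, yielding [f] there.
So 'smoke' = /fev/.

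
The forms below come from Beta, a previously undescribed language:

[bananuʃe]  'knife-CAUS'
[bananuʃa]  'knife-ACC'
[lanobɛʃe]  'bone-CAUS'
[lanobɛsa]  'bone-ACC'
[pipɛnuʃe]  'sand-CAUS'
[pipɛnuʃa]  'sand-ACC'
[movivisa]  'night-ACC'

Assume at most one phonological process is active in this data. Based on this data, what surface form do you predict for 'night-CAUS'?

[moviviʃe]

In [lanobɛʃe] and [lanobɛsa] the final segment of 'bone' alternates: [ʃ] ~ [s].
But 'knife' keeps [ʃ] in both environments ([bananuʃe], [bananuʃa]), so there is no rule changing /ʃ/ to [s] before the ACC suffix.
The alternation reflects palatalization before a front vowel: /s/ becomes palato-alveolar [ʃ] before a front vowel. /s/ is underlying.
From [movivisa] the stem 'night' is /movivis/; before a front vowel this yields [moviviʃe].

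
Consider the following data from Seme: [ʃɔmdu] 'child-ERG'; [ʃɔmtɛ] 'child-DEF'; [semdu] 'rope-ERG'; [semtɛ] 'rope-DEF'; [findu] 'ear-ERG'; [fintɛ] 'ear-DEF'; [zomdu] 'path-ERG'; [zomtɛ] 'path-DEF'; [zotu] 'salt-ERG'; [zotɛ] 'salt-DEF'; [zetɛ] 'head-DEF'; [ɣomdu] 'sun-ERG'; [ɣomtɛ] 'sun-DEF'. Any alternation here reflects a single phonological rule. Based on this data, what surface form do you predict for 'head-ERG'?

[zetu]

The ERG suffix surfaces as [-du] and [-tu], depending on the final segment of the stem.
By contrast the DEF suffix keeps its initial [t] throughout — that segment must be underlying.
The ERG suffix is therefore /-du/ underlyingly, with post-vocalic devoicing: voiced stops become voiceless after a vowel.
After 'head', which ends in a vowel, the suffix surfaces as [-tu], giving [zetu].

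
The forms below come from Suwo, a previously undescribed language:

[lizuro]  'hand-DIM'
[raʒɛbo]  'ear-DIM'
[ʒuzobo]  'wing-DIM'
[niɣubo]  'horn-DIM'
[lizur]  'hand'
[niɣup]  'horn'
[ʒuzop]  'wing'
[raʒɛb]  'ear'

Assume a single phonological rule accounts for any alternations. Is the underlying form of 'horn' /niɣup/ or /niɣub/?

The root 'horn' surfaces as [niɣubo] and [niɣup], with a stem-final [b] ~ [p] alternation.
The stem 'ear' ([raʒɛbo], [raʒɛb]) shows [b] unchanged in both environments, so [b] cannot be basic with [p] derived in isolation.
The alternation reflects intervocalic voicing: voiceless stops become voiced between vowels. /p/ is underlying.

/niɣup/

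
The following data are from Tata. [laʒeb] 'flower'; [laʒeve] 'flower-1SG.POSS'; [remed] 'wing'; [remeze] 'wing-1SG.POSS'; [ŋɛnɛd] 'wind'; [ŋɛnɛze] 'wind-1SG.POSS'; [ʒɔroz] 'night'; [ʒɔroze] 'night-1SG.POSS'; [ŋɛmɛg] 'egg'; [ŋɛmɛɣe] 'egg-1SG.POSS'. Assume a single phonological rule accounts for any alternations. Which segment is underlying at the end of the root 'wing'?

In [remed] and [remeze] the final segment of 'wing' alternates: [d] ~ [z].
The stem 'night' ([ʒɔroz], [ʒɔroze]) shows [z] unchanged in both environments, so [z] cannot be basic with [d] derived in isolation.
Therefore /d/ is basic and [z] is derived by intervocalic spirantization (voiced stops become fricatives between vowels).

/d/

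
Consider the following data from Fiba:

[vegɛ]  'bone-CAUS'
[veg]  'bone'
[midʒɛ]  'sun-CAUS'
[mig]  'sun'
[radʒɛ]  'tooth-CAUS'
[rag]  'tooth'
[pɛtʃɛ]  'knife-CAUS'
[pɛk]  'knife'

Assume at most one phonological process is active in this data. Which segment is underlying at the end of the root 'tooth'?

'tooth' shows [dʒ] ~ [g] at the end of the stem ([radʒɛ] vs [rag]).
The stem 'bone' ([vegɛ], [veg]) shows [g] unchanged in both environments, so [g] cannot be basic with [dʒ] derived before the CAUS suffix.
So /dʒ/ is underlying, and a rule of depalatalization — palato-alveolar /tʃ/ and /dʒ/ become [k] and [g] when no front vowel follows — gives [g].

/dʒ/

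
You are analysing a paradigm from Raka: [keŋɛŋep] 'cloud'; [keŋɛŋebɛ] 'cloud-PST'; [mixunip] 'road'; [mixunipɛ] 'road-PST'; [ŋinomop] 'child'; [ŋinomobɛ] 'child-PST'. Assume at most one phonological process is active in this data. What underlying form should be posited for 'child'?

/ŋinomob/

'child' shows [p] ~ [b] at the end of the stem ([ŋinomop] vs [ŋinomobɛ]).
The stem 'road' ([mixunip], [mixunipɛ]) shows [p] unchanged in both environments, so [p] cannot be basic with [b] derived before the PST suffix.
The underlying segment must be /b/; voiced obstruents become voiceless word-finally, yielding [p] there.
Hence 'child' is /ŋinomob/ underlyingly.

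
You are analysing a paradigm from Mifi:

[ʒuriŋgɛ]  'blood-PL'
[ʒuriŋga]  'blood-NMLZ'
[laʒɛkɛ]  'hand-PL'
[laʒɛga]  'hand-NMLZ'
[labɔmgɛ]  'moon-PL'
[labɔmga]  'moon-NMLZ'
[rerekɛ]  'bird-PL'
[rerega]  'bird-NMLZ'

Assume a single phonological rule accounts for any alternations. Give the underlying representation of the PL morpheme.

/-kɛ/

The PL suffix surfaces as [-gɛ] and [-kɛ], depending on the final segment of the stem.
By contrast the NMLZ suffix keeps its initial [g] throughout — that segment must be underlying.
The PL suffix is therefore /-kɛ/ underlyingly, with post-nasal voicing: voiceless stops become voiced after a nasal.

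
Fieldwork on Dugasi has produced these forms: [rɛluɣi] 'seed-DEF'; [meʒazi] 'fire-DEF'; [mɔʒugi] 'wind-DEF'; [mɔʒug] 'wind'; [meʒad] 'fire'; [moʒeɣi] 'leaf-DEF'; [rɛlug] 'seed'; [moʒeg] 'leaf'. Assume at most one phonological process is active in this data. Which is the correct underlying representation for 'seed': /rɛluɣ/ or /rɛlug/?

/rɛluɣ/

In [rɛlug] and [rɛluɣi] the final segment of 'seed' alternates: [g] ~ [ɣ].
If /g/ were underlying and a rule turned it into [ɣ] before the DEF suffix, 'wind' would also alternate; but it has [g] in both [mɔʒug] and [mɔʒugi].
Therefore /ɣ/ is basic and [g] is derived by word-final hardening (voiced fricatives become stops word-finally).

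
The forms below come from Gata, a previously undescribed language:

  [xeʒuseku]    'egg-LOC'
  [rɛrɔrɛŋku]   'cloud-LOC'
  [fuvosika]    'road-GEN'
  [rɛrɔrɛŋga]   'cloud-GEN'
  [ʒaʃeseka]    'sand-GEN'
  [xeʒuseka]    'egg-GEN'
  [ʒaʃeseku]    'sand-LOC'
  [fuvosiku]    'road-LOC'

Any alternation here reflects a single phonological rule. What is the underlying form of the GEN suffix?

The GEN suffix surfaces as [-ga] and [-ka], depending on the final segment of the stem.
By contrast the LOC suffix keeps its initial [k] throughout — that segment must be underlying.
So the underlying form is /-ga/, and voiced stops become voiceless after a vowel.

/-ga/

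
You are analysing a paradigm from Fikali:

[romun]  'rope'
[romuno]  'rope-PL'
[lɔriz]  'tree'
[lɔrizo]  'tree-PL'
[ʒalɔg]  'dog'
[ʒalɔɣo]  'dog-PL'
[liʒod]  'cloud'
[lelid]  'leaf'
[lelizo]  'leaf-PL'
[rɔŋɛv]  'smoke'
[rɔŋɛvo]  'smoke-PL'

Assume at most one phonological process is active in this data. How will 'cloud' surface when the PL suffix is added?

The stem for 'leaf' ends in [d] in [lelid] but [z] in [lelizo].
But 'tree' keeps [z] in both environments ([lɔriz], [lɔrizo]), so there is no rule changing /z/ to [d] in isolation.
The alternation reflects intervocalic spirantization: voiced stops become fricatives between vowels. /d/ is underlying.
From [liʒod] the stem 'cloud' is /liʒod/; between vowels this yields [liʒozo].

[liʒozo]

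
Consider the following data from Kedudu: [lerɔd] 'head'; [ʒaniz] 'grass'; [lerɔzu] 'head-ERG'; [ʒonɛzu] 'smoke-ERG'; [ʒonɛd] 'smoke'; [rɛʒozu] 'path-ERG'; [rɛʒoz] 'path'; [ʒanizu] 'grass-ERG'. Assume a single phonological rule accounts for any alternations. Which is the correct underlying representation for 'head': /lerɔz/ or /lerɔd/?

'head' shows [d] ~ [z] at the end of the stem ([lerɔd] vs [lerɔzu]).
If /z/ were underlying and a rule turned it into [d] in isolation, 'path' would also alternate; but it has [z] in both [rɛʒoz] and [rɛʒozu].
So /d/ is underlying, and a rule of intervocalic spirantization — voiced stops become fricatives between vowels — gives [z].

/lerɔd/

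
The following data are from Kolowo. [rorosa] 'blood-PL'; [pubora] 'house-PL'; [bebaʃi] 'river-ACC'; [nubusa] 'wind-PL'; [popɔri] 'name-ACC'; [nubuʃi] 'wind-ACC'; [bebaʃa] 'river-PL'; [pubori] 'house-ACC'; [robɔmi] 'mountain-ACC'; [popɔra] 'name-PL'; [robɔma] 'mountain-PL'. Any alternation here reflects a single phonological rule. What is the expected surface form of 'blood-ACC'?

The stem for 'wind' ends in [ʃ] in [nubuʃi] but [s] in [nubusa].
The stem 'river' ([bebaʃi], [bebaʃa]) shows [ʃ] unchanged in both environments, so [ʃ] cannot be basic with [s] derived before the PL suffix.
The alternation reflects palatalization before a front vowel: /s/ becomes palato-alveolar [ʃ] before a front vowel. /s/ is underlying.
From [rorosa] the stem 'blood' is /roros/; before a front vowel this yields [roroʃi].

[roroʃi]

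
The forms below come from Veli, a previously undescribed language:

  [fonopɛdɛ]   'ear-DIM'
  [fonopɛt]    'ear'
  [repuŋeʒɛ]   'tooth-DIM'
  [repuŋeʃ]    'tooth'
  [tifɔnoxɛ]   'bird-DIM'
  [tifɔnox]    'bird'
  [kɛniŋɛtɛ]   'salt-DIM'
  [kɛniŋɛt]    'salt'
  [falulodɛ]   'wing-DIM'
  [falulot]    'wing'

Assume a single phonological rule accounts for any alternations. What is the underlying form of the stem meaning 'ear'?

'ear' shows [d] ~ [t] at the end of the stem ([fonopɛdɛ] vs [fonopɛt]).
But 'salt' keeps [t] in both environments ([kɛniŋɛtɛ], [kɛniŋɛt]), so there is no rule changing /t/ to [d] before the DIM suffix.
Therefore /d/ is basic and [t] is derived by word-final obstruent devoicing (voiced obstruents become voiceless word-finally).
The underlying form of 'ear' is therefore /fonopɛd/.

/fonopɛd/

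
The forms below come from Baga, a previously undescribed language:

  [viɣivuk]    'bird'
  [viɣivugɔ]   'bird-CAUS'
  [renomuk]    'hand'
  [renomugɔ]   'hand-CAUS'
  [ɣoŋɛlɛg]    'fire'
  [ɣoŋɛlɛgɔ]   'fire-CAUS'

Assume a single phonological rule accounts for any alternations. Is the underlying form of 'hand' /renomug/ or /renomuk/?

The root 'hand' surfaces as [renomuk] and [renomugɔ], with a stem-final [k] ~ [g] alternation.
The stem 'fire' ([ɣoŋɛlɛg], [ɣoŋɛlɛgɔ]) shows [g] unchanged in both environments, so [g] cannot be basic with [k] derived in isolation.
The alternation reflects intervocalic voicing: voiceless stops become voiced between vowels. /k/ is underlying.

/renomuk/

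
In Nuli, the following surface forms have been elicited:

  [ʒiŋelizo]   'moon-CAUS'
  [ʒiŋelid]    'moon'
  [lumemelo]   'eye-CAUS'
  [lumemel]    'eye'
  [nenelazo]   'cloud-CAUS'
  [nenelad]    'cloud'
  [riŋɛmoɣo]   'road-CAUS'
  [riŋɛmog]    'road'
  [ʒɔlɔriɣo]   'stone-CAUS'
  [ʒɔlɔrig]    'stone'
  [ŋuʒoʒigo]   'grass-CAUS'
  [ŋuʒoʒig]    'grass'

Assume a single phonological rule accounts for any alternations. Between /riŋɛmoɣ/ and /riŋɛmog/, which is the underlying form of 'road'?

/riŋɛmoɣ/

The stem for 'road' ends in [ɣ] in [riŋɛmoɣo] but [g] in [riŋɛmog].
Compare 'grass', with invariant [g] in [ŋuʒoʒigo] and [ŋuʒoʒig]: an analysis with underlying /g/ and a rule producing [ɣ] before the CAUS suffix would wrongly predict alternation here too.
Therefore /ɣ/ is basic and [g] is derived by word-final hardening (voiced fricatives become stops word-finally).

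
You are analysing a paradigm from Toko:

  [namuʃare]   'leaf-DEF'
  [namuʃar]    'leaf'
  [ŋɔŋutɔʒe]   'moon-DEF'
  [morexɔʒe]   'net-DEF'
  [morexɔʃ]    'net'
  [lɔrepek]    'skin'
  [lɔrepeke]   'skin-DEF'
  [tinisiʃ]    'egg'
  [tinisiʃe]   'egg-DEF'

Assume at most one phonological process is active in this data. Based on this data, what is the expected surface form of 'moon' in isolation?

'net' shows [ʃ] ~ [ʒ] at the end of the stem ([morexɔʃ] vs [morexɔʒe]).
If /ʃ/ were underlying and a rule turned it into [ʒ] before the DEF suffix, 'egg' would also alternate; but it has [ʃ] in both [tinisiʃ] and [tinisiʃe].
The underlying segment must be /ʒ/; voiced obstruents become voiceless word-finally, yielding [ʃ] there.
The one attested form of 'moon', [ŋɔŋutɔʒe], shows underlying /ŋɔŋutɔʒ/. Applying the same rule word-finally gives [ŋɔŋutɔʃ].

[ŋɔŋutɔʃ]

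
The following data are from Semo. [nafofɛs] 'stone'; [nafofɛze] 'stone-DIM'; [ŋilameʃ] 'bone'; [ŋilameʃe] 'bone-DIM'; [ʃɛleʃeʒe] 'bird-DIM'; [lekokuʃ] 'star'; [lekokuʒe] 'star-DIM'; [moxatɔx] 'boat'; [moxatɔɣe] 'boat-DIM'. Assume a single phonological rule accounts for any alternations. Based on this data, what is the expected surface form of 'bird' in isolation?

[ʃɛleʃeʃ]

'star' shows [ʃ] ~ [ʒ] at the end of the stem ([lekokuʃ] vs [lekokuʒe]).
The stem 'bone' ([ŋilameʃ], [ŋilameʃe]) shows [ʃ] unchanged in both environments, so [ʃ] cannot be basic with [ʒ] derived before the DIM suffix.
Therefore /ʒ/ is basic and [ʃ] is derived by word-final obstruent devoicing (voiced obstruents become voiceless word-finally).
The one attested form of 'bird', [ʃɛleʃeʒe], shows underlying /ʃɛleʃeʒ/. Applying the same rule word-finally gives [ʃɛleʃeʃ].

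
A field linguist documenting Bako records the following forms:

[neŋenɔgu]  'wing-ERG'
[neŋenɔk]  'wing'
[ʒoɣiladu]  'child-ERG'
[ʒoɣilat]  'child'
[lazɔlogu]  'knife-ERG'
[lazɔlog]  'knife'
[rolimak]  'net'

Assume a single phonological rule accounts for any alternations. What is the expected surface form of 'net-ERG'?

[rolimagu]

The stem for 'wing' ends in [g] in [neŋenɔgu] but [k] in [neŋenɔk].
Compare 'knife', with invariant [g] in [lazɔlogu] and [lazɔlog]: an analysis with underlying /g/ and a rule producing [k] in isolation would wrongly predict alternation here too.
The alternation reflects intervocalic voicing: voiceless stops become voiced between vowels. /k/ is underlying.
From [rolimak] the stem 'net' is /rolimak/; between vowels this yields [rolimagu].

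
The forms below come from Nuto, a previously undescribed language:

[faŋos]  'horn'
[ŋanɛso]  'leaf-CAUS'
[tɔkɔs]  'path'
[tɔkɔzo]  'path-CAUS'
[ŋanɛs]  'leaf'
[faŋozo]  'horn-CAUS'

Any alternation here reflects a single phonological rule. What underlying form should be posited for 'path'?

/tɔkɔz/

In [tɔkɔs] and [tɔkɔzo] the final segment of 'path' alternates: [s] ~ [z].
But 'leaf' keeps [s] in both environments ([ŋanɛs], [ŋanɛso]), so there is no rule changing /s/ to [z] before the CAUS suffix.
The alternation reflects word-final obstruent devoicing: voiced obstruents become voiceless word-finally. /z/ is underlying.
Hence 'path' is /tɔkɔz/ underlyingly.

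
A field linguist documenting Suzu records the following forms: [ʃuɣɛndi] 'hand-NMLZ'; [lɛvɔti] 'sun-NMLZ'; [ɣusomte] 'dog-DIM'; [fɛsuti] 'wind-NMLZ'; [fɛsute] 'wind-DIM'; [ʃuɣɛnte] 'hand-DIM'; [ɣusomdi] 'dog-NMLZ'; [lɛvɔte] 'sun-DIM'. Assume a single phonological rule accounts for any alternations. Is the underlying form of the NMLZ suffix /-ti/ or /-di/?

/-di/

The NMLZ suffix surfaces as [-di] and [-ti], depending on the final segment of the stem.
By contrast the DIM suffix keeps its initial [t] throughout — that segment must be underlying.
So the underlying form is /-di/, and voiced stops become voiceless after a vowel.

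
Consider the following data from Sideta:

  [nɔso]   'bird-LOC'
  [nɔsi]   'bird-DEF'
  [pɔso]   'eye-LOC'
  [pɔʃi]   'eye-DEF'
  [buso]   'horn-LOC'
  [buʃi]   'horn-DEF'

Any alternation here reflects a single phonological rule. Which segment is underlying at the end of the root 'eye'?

/ʃ/

The stem for 'eye' ends in [s] in [pɔso] but [ʃ] in [pɔʃi].
If /s/ were underlying and a rule turned it into [ʃ] before the DEF suffix, 'bird' would also alternate; but it has [s] in both [nɔso] and [nɔsi].
The alternation reflects depalatalization: palato-alveolar /ʃ/ becomes [s] when no front vowel follows. /ʃ/ is underlying.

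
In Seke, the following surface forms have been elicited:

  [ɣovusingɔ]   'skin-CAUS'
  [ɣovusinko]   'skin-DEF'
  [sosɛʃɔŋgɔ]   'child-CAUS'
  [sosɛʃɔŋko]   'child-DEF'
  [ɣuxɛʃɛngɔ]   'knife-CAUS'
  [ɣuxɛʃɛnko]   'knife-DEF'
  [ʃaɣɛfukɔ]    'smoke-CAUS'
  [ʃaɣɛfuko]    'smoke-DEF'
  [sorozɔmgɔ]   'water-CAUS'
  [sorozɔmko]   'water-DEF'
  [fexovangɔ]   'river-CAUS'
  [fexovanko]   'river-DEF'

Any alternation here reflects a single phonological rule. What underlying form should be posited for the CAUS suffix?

The CAUS suffix surfaces as [-gɔ] and [-kɔ], depending on the final segment of the stem.
By contrast the DEF suffix keeps its initial [k] throughout — that segment must be underlying.
The CAUS suffix is therefore /-gɔ/ underlyingly, with post-vocalic devoicing: voiced stops become voiceless after a vowel.

/-gɔ/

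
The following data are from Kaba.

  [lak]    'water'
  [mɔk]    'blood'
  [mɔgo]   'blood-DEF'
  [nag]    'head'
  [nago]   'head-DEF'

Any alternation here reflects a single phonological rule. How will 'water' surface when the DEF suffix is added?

[lago]

'blood' shows [g] ~ [k] at the end of the stem ([mɔgo] vs [mɔk]).
The stem 'head' ([nago], [nag]) shows [g] unchanged in both environments, so [g] cannot be basic with [k] derived in isolation.
So /k/ is underlying, and a rule of intervocalic voicing — voiceless stops become voiced between vowels — gives [g].
The one attested form of 'water', [lak], shows underlying /lak/. Applying the same rule between vowels gives [lago].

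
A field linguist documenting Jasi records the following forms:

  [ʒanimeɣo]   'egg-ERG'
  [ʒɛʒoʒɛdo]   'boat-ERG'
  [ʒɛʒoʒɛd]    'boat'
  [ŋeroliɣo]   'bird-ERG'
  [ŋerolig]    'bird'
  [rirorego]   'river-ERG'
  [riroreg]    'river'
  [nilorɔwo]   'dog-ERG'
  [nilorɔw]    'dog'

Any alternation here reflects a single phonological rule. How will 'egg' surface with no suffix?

[ʒanimeg]

'bird' shows [ɣ] ~ [g] at the end of the stem ([ŋeroliɣo] vs [ŋerolig]).
But 'river' keeps [g] in both environments ([rirorego], [riroreg]), so there is no rule changing /g/ to [ɣ] before the ERG suffix.
So /ɣ/ is underlying, and a rule of word-final hardening — voiced fricatives become stops word-finally — gives [g].
The one attested form of 'egg', [ʒanimeɣo], shows underlying /ʒanimeɣ/. Applying the same rule word-finally gives [ʒanimeg].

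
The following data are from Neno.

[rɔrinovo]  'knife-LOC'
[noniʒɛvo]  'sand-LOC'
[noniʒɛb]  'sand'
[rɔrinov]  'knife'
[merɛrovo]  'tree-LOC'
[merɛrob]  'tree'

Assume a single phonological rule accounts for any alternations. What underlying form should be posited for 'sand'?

In [noniʒɛb] and [noniʒɛvo] the final segment of 'sand' alternates: [b] ~ [v].
The stem 'knife' ([rɔrinov], [rɔrinovo]) shows [v] unchanged in both environments, so [v] cannot be basic with [b] derived in isolation.
Therefore /b/ is basic and [v] is derived by intervocalic spirantization (voiced stops become fricatives between vowels).
So 'sand' = /noniʒɛb/.

/noniʒɛb/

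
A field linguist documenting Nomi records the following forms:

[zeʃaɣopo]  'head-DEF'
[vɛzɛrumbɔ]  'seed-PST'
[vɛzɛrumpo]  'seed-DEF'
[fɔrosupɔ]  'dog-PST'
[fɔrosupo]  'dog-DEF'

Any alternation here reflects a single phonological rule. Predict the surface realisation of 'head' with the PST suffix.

The PST suffix surfaces as [-bɔ] and [-pɔ], depending on the final segment of the stem.
By contrast the DEF suffix keeps its initial [p] throughout — that segment must be underlying.
The PST suffix is therefore /-bɔ/ underlyingly, with post-vocalic devoicing: voiced stops become voiceless after a vowel.
After 'head', which ends in a vowel, the suffix surfaces as [-pɔ], giving [zeʃaɣopɔ].

[zeʃaɣopɔ]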